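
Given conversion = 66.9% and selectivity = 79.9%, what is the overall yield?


Overall yield = conversion (%) * selectivity (%) / 100
Conversion = 66.9%, Selectivity = 79.9%
Y = 66.9 * 79.9 / 100
= 53.4531 %

53.4531 %


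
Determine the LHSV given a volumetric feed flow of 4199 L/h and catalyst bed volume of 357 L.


LHSV = volumetric feed rate / catalyst volume
= 4199 L/h / 357 L
= 11.76 h^-1

11.76 h^-1


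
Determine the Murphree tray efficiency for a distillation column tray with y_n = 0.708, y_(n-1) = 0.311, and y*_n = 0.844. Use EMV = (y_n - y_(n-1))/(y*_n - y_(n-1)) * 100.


Murphree vapor efficiency: EMV = (y_n - y_(n-1)) / (y*_n - y_(n-1)) * 100
EMV = (0.708 - 0.311) / (0.844 - 0.311) * 100 = 0.397 / 0.533 * 100 = 74.48

74.48 %


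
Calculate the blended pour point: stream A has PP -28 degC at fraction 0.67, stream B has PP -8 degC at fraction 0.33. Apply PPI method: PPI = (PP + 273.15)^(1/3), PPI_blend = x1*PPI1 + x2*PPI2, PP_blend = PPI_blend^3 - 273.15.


PPI_1 = (-28 + 273.15)^(1/3) = 6.258601
PPI_2 = (-8 + 273.15)^(1/3) = 6.42437
PPI_blend = 0.67 * 6.258601 + 0.33 * 6.42437 = 6.313305
PP_blend = 6.313305^3 - 273.15 = 251.6346 - 273.15 = -21.52

-21.52 degC


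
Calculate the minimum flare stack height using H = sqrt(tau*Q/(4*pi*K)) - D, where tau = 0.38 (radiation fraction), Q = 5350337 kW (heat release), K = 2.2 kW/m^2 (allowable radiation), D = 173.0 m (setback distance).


tau*Q/(4*pi*K) = 0.38 * 5350337 / (4 * pi * 2.2) = 73541.5
sqrt(73541.5) = 271.185
H = 271.185 - 173.0 = 98.19

98.19 m


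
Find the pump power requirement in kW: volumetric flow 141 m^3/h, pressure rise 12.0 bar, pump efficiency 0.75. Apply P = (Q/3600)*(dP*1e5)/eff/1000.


Q = 141 / 3600 = 0.0391667 m^3/s
P = 0.0391667 * (12.0 * 1e5) / 0.75 / 1000 = 62.67

62.67 kW


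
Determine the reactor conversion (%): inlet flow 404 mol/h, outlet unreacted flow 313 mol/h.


X = (F_in - F_out) / F_in * 100
Moles reacted = 404 - 313 = 91
X = 91 / 404 * 100
= 0.2252 * 100
= 22.52 %

22.52 %


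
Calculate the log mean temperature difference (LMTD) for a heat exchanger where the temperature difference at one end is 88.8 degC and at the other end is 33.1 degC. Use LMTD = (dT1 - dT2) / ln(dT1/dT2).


LMTD = (dT1 - dT2) / ln(dT1/dT2)
= (88.8 - 33.1) / ln(88.8 / 33.1) = 55.7 / 0.986853 = 56.44

56.44 degC


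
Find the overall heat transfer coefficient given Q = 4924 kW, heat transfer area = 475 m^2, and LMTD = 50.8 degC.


From Q = U*A*LMTD, U = Q / (A * LMTD)
U = 4924 / (475 * 50.8) = 4924 / 24130 = 0.2041

0.2041 kW/(m^2*K)


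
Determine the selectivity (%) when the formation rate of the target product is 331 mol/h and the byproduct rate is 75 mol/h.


Selectivity = desired / (desired + undesired) * 100
Total products = 331 + 75 = 406 mol/h
S = 331 / 406 * 100
= 0.8153 * 100
= 81.53 %

81.53 %


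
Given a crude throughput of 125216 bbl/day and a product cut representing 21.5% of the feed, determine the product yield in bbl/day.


Crude throughput = 125216 bbl/day
Fraction yield = 21.5%
yield = throughput * fraction / 100
yield = 125216 * 21.5 / 100 = 26921.44

26921.44 bbl/day


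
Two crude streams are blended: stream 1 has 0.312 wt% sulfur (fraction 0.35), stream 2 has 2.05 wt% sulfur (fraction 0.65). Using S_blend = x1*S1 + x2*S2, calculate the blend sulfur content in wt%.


Linear sulfur blending: S_blend = x1*S1 + x2*S2
Contribution 1: 0.35 * 0.312 = 0.1092 wt%
Contribution 2: 0.65 * 2.05 = 1.3325 wt%
S_blend = 0.1092 + 1.3325 = 1.4417

1.4417 wt%


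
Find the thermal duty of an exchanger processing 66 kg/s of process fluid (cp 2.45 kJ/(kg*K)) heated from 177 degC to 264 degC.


Q = m_dot * cp * delta_T
delta_T = 264 - 177 = 87 K
Q = 66 * 2.45 * 87
= 161.7 * 87
= 14067.9 kW

14067.9 kW


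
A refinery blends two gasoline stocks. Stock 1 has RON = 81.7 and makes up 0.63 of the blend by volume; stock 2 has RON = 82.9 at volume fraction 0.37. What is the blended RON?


Linear blending: RON_blend = sum(vi * RONi)
Contribution 1: 0.63 * 81.7 = 51.471
Contribution 2: 0.37 * 82.9 = 30.673
RON_blend = 51.471 + 30.673 = 82.144

82.144


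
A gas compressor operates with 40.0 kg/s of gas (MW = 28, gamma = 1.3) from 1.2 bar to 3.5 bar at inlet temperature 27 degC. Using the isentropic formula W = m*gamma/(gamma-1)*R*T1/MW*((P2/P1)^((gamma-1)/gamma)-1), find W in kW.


Isentropic work: W = m*(gamma/(gamma-1))*(R*T1/MW)*((P2/P1)^((gamma-1)/gamma) - 1)
T1 = 27 + 273.15 = 300.15 K
Pressure ratio = 3.5 / 1.2 = 2.91667
Exponent = (1.3 - 1)/1.3 = 0.230769
(P2/P1)^exp - 1 = 2.91667^0.230769 - 1 = 0.280211
W = 40.0 * 1.3 / 0.3 * 8.314 * 300.15 / 28 * 0.280211 = 4329

4329 kW


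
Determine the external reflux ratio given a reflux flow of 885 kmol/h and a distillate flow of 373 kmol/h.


Reflux ratio definition: R = L / D (liquid returned / distillate withdrawn)
L = 885 kmol/h, D = 373 kmol/h
R = 885 / 373 = 2.373

2.373


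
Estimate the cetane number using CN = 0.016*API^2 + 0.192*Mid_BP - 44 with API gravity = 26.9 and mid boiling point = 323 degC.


CN = 0.016 * 26.9^2 + 0.192 * 323 - 44
CN = 11.57776 + 62.016 - 44 = 29.59376

29.59376


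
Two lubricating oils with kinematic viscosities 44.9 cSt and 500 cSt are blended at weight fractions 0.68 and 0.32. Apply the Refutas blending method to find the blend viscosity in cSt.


Refutas method: VBN_i = 14.534*ln(ln(visc_i + 0.8)) + 10.975, blended linearly by mass fraction; since VBN is linear in VBI_i = ln(ln(visc_i + 0.8)) and the fractions sum to 1, blend VBI directly: visc = exp(exp(VBI_blend)) - 0.8
VBI_1 = ln(ln(44.9 + 0.8)) = 1.3408
VBI_2 = ln(ln(500 + 0.8)) = 1.82716
VBI_blend = 0.68 * 1.3408 + 0.32 * 1.82716 = 1.49644
visc_blend = exp(exp(1.49644)) - 0.8 = 86.19

86.19 cSt


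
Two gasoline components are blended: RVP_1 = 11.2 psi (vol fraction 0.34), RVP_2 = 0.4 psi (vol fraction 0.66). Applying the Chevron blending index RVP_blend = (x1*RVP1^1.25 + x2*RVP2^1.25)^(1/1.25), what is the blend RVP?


Chevron index: RVP_blend = (sum xi*RVPi^1.25)^(1/1.25)
RVP^1.25 terms: 0.34 * 11.2^1.25 + 0.66 * 0.4^1.25 = 7.17624
RVP_blend = 7.17624^(1/1.25) = 4.839

4.839 psi


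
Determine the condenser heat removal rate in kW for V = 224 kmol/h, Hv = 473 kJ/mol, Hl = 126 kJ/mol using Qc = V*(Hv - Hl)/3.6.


Qc = 224 * (473 - 126) / 3.6 = 224 * 347 / 3.6 = 21590

21590 kW


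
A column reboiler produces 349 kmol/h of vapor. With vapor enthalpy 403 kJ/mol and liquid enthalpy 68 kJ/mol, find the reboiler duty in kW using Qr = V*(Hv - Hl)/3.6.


Qr = 349 * (403 - 68) / 3.6 = 349 * 335 / 3.6 = 32480

32480 kW


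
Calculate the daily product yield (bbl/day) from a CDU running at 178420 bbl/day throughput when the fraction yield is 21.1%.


Crude throughput = 178420 bbl/day
Fraction yield = 21.1%
yield = throughput * fraction / 100
yield = 178420 * 21.1 / 100 = 37646.62

37646.62 bbl/day


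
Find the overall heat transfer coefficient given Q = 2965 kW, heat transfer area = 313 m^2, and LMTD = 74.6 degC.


From Q = U*A*LMTD, U = Q / (A * LMTD)
U = 2965 / (313 * 74.6) = 2965 / 23349.8 = 0.1270

0.1270 kW/(m^2*K)


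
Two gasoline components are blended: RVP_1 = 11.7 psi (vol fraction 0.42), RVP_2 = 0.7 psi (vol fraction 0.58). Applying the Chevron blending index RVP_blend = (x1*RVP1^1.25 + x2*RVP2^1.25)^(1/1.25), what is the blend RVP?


Chevron index: RVP_blend = (sum xi*RVPi^1.25)^(1/1.25)
RVP^1.25 terms: 0.42 * 11.7^1.25 + 0.58 * 0.7^1.25 = 9.45964
RVP_blend = 9.45964^(1/1.25) = 6.035

6.035 psi


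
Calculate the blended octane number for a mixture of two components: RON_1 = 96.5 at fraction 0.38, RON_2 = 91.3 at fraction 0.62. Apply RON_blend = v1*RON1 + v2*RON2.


Linear blending: RON_blend = sum(vi * RONi)
Contribution 1: 0.38 * 96.5 = 36.67
Contribution 2: 0.62 * 91.3 = 56.606
RON_blend = 36.67 + 56.606 = 93.276

93.276


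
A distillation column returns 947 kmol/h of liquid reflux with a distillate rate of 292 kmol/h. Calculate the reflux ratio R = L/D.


Reflux ratio definition: R = L / D (liquid returned / distillate withdrawn)
L = 947 kmol/h, D = 292 kmol/h
R = 947 / 292 = 3.243

3.243


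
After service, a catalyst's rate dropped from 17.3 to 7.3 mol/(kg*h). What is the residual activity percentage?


Activity (%) = (rate_used / rate_fresh) * 100
rate_used = 7.3, rate_fresh = 17.3
= (7.3 / 17.3) * 100
= 0.4220 * 100 = 42.20

42.20 %


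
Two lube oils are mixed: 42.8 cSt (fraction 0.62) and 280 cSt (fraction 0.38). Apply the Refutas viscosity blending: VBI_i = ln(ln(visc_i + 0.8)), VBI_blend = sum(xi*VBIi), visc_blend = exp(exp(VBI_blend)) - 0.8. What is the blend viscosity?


Refutas method: VBN_i = 14.534*ln(ln(visc_i + 0.8)) + 10.975, blended linearly by mass fraction; since VBN is linear in VBI_i = ln(ln(visc_i + 0.8)) and the fractions sum to 1, blend VBI directly: visc = exp(exp(VBI_blend)) - 0.8
VBI_1 = ln(ln(42.8 + 0.8)) = 1.32842
VBI_2 = ln(ln(280 + 0.8)) = 1.72947
VBI_blend = 0.62 * 1.32842 + 0.38 * 1.72947 = 1.48082
visc_blend = exp(exp(1.48082)) - 0.8 = 80.37

80.37 cSt


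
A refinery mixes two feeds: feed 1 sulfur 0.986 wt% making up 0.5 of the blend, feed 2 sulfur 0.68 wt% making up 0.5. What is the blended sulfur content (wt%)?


Linear sulfur blending: S_blend = x1*S1 + x2*S2
Contribution 1: 0.5 * 0.986 = 0.493 wt%
Contribution 2: 0.5 * 0.68 = 0.34 wt%
S_blend = 0.493 + 0.34 = 0.833

0.833 wt%


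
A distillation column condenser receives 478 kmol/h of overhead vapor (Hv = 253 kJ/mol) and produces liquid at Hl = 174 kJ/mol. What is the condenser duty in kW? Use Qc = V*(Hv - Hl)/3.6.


Qc = 478 * (253 - 174) / 3.6 = 478 * 79 / 3.6 = 10490

10490 kW


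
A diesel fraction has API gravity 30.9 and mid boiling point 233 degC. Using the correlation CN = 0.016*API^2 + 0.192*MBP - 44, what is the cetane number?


CN = 0.016 * 30.9^2 + 0.192 * 233 - 44
CN = 15.27696 + 44.736 - 44 = 16.01296

16.01296


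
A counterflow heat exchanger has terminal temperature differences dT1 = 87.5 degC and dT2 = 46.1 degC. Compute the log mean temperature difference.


LMTD = (dT1 - dT2) / ln(dT1/dT2)
= (87.5 - 46.1) / ln(87.5 / 46.1) = 41.4 / 0.640826 = 64.60

64.60 degC


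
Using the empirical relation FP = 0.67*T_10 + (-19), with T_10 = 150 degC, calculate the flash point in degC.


FP = 0.67 * 150 + (-19) = 81.5

81.5 degC


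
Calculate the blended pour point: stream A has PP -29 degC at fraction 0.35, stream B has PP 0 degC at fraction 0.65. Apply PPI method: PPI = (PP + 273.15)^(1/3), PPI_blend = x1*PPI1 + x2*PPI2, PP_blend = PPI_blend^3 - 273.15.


PPI_1 = (-29 + 273.15)^(1/3) = 6.25008
PPI_2 = (0 + 273.15)^(1/3) = 6.488342
PPI_blend = 0.35 * 6.25008 + 0.65 * 6.488342 = 6.40495
PP_blend = 6.40495^3 - 273.15 = 262.7527 - 273.15 = -10.4

-10.4 degC


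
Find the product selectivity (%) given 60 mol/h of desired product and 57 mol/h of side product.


Selectivity = desired / (desired + undesired) * 100
Total products = 60 + 57 = 117 mol/h
S = 60 / 117 * 100
= 0.5128 * 100
= 51.28 %

51.28 %


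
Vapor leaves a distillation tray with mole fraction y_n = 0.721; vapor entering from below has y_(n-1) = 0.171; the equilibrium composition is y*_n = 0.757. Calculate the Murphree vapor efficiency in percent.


Murphree vapor efficiency: EMV = (y_n - y_(n-1)) / (y*_n - y_(n-1)) * 100
EMV = (0.721 - 0.171) / (0.757 - 0.171) * 100 = 0.55 / 0.586 * 100 = 93.86

93.86 %


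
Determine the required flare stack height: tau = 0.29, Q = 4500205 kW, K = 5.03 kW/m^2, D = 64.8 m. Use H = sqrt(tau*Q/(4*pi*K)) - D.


tau*Q/(4*pi*K) = 0.29 * 4500205 / (4 * pi * 5.03) = 20646.8
sqrt(20646.8) = 143.69
H = 143.69 - 64.8 = 78.89

78.89 m


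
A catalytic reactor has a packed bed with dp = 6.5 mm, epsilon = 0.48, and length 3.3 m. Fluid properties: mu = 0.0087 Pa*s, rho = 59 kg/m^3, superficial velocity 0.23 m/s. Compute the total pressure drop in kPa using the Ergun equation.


dp = 6.5 mm = 0.0065 m
Viscous term = 150*0.0087*0.23*(1-0.48)^2 / (0.0065^2*0.48^3) = 17369.8
Inertial term = 1.75*59*0.23^2*(1-0.48) / (0.0065*0.48^3) = 3951.05
dP/L = 17369.8 + 3951.05 = 21320.8 Pa/m
dP = 21320.8 * 3.3 / 1000 = 70.36 kPa

70.36 kPa


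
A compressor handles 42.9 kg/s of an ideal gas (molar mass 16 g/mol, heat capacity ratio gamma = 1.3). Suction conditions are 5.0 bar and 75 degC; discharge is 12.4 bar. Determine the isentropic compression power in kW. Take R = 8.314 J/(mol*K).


Isentropic work: W = m*(gamma/(gamma-1))*(R*T1/MW)*((P2/P1)^((gamma-1)/gamma) - 1)
T1 = 75 + 273.15 = 348.15 K
Pressure ratio = 12.4 / 5.0 = 2.48
Exponent = (1.3 - 1)/1.3 = 0.230769
(P2/P1)^exp - 1 = 2.48^0.230769 - 1 = 0.233182
W = 42.9 * 1.3 / 0.3 * 8.314 * 348.15 / 16 * 0.233182 = 7842

7842 kW


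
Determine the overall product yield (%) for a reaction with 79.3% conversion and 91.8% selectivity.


Overall yield = conversion (%) * selectivity (%) / 100
Conversion = 79.3%, Selectivity = 91.8%
Y = 79.3 * 91.8 / 100
= 72.7974 %

72.7974 %


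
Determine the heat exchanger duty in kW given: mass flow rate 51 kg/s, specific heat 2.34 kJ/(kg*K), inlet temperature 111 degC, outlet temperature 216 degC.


Q = m_dot * cp * delta_T
delta_T = 216 - 111 = 105 K
Q = 51 * 2.34 * 105
= 119.34 * 105
= 12530.7 kW

12530.7 kW


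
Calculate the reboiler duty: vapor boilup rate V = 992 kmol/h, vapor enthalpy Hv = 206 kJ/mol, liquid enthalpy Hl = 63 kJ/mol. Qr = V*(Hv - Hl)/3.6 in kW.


Qr = 992 * (206 - 63) / 3.6 = 992 * 143 / 3.6 = 39400

39400 kW


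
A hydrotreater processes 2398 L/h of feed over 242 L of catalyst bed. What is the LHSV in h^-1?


LHSV = volumetric feed rate / catalyst volume
= 2398 L/h / 242 L
= 9.909 h^-1

9.909 h^-1


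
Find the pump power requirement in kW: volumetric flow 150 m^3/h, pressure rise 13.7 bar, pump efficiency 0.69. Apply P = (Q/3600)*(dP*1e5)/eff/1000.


Q = 150 / 3600 = 0.0416667 m^3/s
P = 0.0416667 * (13.7 * 1e5) / 0.69 / 1000 = 82.73

82.73 kW


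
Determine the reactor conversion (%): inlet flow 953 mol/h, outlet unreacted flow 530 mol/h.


X = (F_in - F_out) / F_in * 100
Moles reacted = 953 - 530 = 423
X = 423 / 953 * 100
= 0.4439 * 100
= 44.39 %

44.39 %


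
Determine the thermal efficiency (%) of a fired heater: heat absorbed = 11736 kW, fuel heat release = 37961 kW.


Furnace efficiency = Q_absorbed / Q_fuel * 100
= 11736 / 37961 * 100 = 30.92

30.92 %


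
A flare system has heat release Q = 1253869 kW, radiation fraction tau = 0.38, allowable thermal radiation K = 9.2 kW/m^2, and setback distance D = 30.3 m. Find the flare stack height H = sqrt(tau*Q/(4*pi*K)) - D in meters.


tau*Q/(4*pi*K) = 0.38 * 1253869 / (4 * pi * 9.2) = 4121.34
sqrt(4121.34) = 64.1977
H = 64.1977 - 30.3 = 33.90

33.90 m


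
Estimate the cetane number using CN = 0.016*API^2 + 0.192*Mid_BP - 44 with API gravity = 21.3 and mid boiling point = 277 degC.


CN = 0.016 * 21.3^2 + 0.192 * 277 - 44
CN = 7.25904 + 53.184 - 44 = 16.44304

16.44304


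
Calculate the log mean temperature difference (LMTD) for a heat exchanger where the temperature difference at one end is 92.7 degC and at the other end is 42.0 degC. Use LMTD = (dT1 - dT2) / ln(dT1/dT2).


LMTD = (dT1 - dT2) / ln(dT1/dT2)
= (92.7 - 42.0) / ln(92.7 / 42.0) = 50.7 / 0.791699 = 64.04

64.04 degC


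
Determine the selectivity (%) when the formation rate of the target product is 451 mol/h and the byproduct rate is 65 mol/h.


Selectivity = desired / (desired + undesired) * 100
Total products = 451 + 65 = 516 mol/h
S = 451 / 516 * 100
= 0.8740 * 100
= 87.40 %

87.40 %


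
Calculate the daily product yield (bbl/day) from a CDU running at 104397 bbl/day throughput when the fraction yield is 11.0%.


Crude throughput = 104397 bbl/day
Fraction yield = 11.0%
yield = throughput * fraction / 100
yield = 104397 * 11.0 / 100 = 11483.67

11483.67 bbl/day


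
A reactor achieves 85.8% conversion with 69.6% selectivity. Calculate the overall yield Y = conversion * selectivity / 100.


Overall yield = conversion (%) * selectivity (%) / 100
Conversion = 85.8%, Selectivity = 69.6%
Y = 85.8 * 69.6 / 100
= 59.7168 %

59.7168 %


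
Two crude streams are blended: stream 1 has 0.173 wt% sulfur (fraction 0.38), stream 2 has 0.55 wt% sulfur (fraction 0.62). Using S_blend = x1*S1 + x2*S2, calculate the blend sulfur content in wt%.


Linear sulfur blending: S_blend = x1*S1 + x2*S2
Contribution 1: 0.38 * 0.173 = 0.06574 wt%
Contribution 2: 0.62 * 0.55 = 0.341 wt%
S_blend = 0.06574 + 0.341 = 0.40674

0.40674 wt%


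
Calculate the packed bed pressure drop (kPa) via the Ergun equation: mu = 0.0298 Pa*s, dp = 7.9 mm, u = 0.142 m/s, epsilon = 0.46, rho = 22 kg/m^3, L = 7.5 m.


dp = 7.9 mm = 0.0079 m
Viscous term = 150*0.0298*0.142*(1-0.46)^2 / (0.0079^2*0.46^3) = 30468.8
Inertial term = 1.75*22*0.142^2*(1-0.46) / (0.0079*0.46^3) = 545.168
dP/L = 30468.8 + 545.168 = 31014 Pa/m
dP = 31014 * 7.5 / 1000 = 232.6 kPa

232.6 kPa


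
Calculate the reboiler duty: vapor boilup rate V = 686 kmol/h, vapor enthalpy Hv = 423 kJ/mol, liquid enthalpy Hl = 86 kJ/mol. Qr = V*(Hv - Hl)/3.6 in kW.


Qr = 686 * (423 - 86) / 3.6 = 686 * 337 / 3.6 = 64220

64220 kW


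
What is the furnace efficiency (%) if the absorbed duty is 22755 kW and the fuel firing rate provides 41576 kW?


Furnace efficiency = Q_absorbed / Q_fuel * 100
= 22755 / 41576 * 100 = 54.73

54.73 %


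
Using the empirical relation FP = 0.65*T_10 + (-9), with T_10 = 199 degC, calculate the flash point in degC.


FP = 0.65 * 199 + (-9) = 120.35

120.35 degC


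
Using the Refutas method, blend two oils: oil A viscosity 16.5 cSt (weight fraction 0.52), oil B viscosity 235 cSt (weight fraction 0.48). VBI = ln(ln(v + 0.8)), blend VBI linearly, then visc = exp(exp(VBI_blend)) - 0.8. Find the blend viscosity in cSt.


Refutas method: VBN_i = 14.534*ln(ln(visc_i + 0.8)) + 10.975, blended linearly by mass fraction; since VBN is linear in VBI_i = ln(ln(visc_i + 0.8)) and the fractions sum to 1, blend VBI directly: visc = exp(exp(VBI_blend)) - 0.8
VBI_1 = ln(ln(16.5 + 0.8)) = 1.04757
VBI_2 = ln(ln(235 + 0.8)) = 1.698
VBI_blend = 0.52 * 1.04757 + 0.48 * 1.698 = 1.35978
visc_blend = exp(exp(1.35978)) - 0.8 = 48.37

48.37 cSt


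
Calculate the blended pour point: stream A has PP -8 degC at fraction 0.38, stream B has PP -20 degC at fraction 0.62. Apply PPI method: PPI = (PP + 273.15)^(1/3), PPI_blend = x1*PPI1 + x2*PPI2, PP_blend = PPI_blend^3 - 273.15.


PPI_1 = (-8 + 273.15)^(1/3) = 6.42437
PPI_2 = (-20 + 273.15)^(1/3) = 6.325953
PPI_blend = 0.38 * 6.42437 + 0.62 * 6.325953 = 6.363351
PP_blend = 6.363351^3 - 273.15 = 257.6663 - 273.15 = -15.48

-15.48 degC


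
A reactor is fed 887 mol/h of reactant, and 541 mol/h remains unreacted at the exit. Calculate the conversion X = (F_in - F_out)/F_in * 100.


X = (F_in - F_out) / F_in * 100
Moles reacted = 887 - 541 = 346
X = 346 / 887 * 100
= 0.3901 * 100
= 39.01 %

39.01 %


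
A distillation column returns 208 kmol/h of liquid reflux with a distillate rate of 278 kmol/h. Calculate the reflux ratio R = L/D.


Reflux ratio definition: R = L / D (liquid returned / distillate withdrawn)
L = 208 kmol/h, D = 278 kmol/h
R = 208 / 278 = 0.7482

0.7482


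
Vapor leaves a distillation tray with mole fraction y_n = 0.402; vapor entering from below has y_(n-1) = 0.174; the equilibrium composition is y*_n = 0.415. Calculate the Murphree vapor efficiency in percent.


Murphree vapor efficiency: EMV = (y_n - y_(n-1)) / (y*_n - y_(n-1)) * 100
EMV = (0.402 - 0.174) / (0.415 - 0.174) * 100 = 0.228 / 0.241 * 100 = 94.61

94.61 %


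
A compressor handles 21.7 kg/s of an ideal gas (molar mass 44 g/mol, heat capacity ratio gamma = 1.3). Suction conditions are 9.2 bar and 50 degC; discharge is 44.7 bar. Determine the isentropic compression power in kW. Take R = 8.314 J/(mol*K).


Isentropic work: W = m*(gamma/(gamma-1))*(R*T1/MW)*((P2/P1)^((gamma-1)/gamma) - 1)
T1 = 50 + 273.15 = 323.15 K
Pressure ratio = 44.7 / 9.2 = 4.8587
Exponent = (1.3 - 1)/1.3 = 0.230769
(P2/P1)^exp - 1 = 4.8587^0.230769 - 1 = 0.440216
W = 21.7 * 1.3 / 0.3 * 8.314 * 323.15 / 44 * 0.440216 = 2528

2528 kW


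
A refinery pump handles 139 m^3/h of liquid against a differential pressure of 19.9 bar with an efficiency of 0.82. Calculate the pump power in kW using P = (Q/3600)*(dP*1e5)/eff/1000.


Q = 139 / 3600 = 0.0386111 m^3/s
P = 0.0386111 * (19.9 * 1e5) / 0.82 / 1000 = 93.70

93.70 kW


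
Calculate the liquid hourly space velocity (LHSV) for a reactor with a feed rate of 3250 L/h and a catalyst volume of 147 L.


LHSV = volumetric feed rate / catalyst volume
= 3250 L/h / 147 L
= 22.11 h^-1

22.11 h^-1


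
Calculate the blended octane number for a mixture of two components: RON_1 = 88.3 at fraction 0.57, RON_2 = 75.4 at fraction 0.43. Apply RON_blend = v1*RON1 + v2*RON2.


Linear blending: RON_blend = sum(vi * RONi)
Contribution 1: 0.57 * 88.3 = 50.331
Contribution 2: 0.43 * 75.4 = 32.422
RON_blend = 50.331 + 32.422 = 82.753

82.753


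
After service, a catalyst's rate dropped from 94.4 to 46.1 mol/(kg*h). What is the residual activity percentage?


Activity (%) = (rate_used / rate_fresh) * 100
rate_used = 46.1, rate_fresh = 94.4
= (46.1 / 94.4) * 100
= 0.4883 * 100 = 48.83

48.83 %


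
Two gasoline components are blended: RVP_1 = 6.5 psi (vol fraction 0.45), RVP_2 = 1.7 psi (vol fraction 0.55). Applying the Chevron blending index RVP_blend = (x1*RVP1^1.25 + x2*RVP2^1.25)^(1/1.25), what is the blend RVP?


Chevron index: RVP_blend = (sum xi*RVPi^1.25)^(1/1.25)
RVP^1.25 terms: 0.45 * 6.5^1.25 + 0.55 * 1.7^1.25 = 5.73804
RVP_blend = 5.73804^(1/1.25) = 4.046

4.046 psi


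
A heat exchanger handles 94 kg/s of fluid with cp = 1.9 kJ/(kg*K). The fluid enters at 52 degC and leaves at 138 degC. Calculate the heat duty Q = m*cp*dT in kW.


Q = m_dot * cp * delta_T
delta_T = 138 - 52 = 86 K
Q = 94 * 1.9 * 86
= 178.6 * 86
= 15359.6 kW

15359.6 kW


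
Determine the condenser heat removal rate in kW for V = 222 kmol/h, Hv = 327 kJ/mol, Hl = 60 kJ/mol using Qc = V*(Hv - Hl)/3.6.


Qc = 222 * (327 - 60) / 3.6 = 222 * 267 / 3.6 = 16460

16460 kW


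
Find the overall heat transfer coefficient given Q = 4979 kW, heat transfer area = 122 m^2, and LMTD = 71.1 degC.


From Q = U*A*LMTD, U = Q / (A * LMTD)
U = 4979 / (122 * 71.1) = 4979 / 8674.2 = 0.5740

0.5740 kW/(m^2*K)


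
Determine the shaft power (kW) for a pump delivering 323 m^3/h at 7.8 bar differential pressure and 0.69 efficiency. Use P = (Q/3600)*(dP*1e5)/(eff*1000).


Q = 323 / 3600 = 0.0897222 m^3/s
P = 0.0897222 * (7.8 * 1e5) / 0.69 / 1000 = 101.4

101.4 kW


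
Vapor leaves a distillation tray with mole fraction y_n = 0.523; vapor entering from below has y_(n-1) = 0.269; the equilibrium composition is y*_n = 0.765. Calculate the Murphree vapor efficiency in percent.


Murphree vapor efficiency: EMV = (y_n - y_(n-1)) / (y*_n - y_(n-1)) * 100
EMV = (0.523 - 0.269) / (0.765 - 0.269) * 100 = 0.254 / 0.496 * 100 = 51.21

51.21 %


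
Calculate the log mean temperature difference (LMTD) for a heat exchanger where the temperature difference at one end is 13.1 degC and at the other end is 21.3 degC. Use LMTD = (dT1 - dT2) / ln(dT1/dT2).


LMTD = (dT1 - dT2) / ln(dT1/dT2)
= (13.1 - 21.3) / ln(13.1 / 21.3) = -8.2 / -0.486095 = 16.87

16.87 degC


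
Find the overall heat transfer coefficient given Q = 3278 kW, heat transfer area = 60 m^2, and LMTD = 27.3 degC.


From Q = U*A*LMTD, U = Q / (A * LMTD)
U = 3278 / (60 * 27.3) = 3278 / 1638 = 2.001

2.001 kW/(m^2*K)


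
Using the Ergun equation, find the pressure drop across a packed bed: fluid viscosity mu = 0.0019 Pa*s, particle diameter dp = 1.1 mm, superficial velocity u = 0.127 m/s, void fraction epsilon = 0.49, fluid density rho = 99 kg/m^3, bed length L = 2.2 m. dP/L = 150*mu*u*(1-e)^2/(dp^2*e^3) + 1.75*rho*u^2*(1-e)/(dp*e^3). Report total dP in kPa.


dp = 1.1 mm = 0.0011 m
Viscous term = 150*0.0019*0.127*(1-0.49)^2 / (0.0011^2*0.49^3) = 66132.6
Inertial term = 1.75*99*0.127^2*(1-0.49) / (0.0011*0.49^3) = 11012.1
dP/L = 66132.6 + 11012.1 = 77144.7 Pa/m
dP = 77144.7 * 2.2 / 1000 = 169.7 kPa

169.7 kPa


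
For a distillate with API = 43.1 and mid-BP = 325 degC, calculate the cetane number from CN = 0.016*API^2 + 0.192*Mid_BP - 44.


CN = 0.016 * 43.1^2 + 0.192 * 325 - 44
CN = 29.72176 + 62.4 - 44 = 48.12176

48.12176


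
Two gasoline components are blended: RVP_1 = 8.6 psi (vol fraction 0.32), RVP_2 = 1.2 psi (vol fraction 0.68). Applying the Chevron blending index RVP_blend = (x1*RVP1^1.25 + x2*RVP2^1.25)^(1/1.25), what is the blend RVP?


Chevron index: RVP_blend = (sum xi*RVPi^1.25)^(1/1.25)
RVP^1.25 terms: 0.32 * 8.6^1.25 + 0.68 * 1.2^1.25 = 5.56679
RVP_blend = 5.56679^(1/1.25) = 3.949

3.949 psi


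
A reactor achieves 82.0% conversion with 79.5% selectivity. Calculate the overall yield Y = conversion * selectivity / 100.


Overall yield = conversion (%) * selectivity (%) / 100
Conversion = 82.0%, Selectivity = 79.5%
Y = 82.0 * 79.5 / 100
= 65.19 %

65.19 %


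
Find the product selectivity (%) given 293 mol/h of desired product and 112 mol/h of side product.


Selectivity = desired / (desired + undesired) * 100
Total products = 293 + 112 = 405 mol/h
S = 293 / 405 * 100
= 0.7235 * 100
= 72.35 %

72.35 %


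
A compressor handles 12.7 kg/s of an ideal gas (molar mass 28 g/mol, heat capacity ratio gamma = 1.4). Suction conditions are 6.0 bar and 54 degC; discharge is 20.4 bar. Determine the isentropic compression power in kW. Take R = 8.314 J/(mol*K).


Isentropic work: W = m*(gamma/(gamma-1))*(R*T1/MW)*((P2/P1)^((gamma-1)/gamma) - 1)
T1 = 54 + 273.15 = 327.15 K
Pressure ratio = 20.4 / 6.0 = 3.4
Exponent = (1.4 - 1)/1.4 = 0.285714
(P2/P1)^exp - 1 = 3.4^0.285714 - 1 = 0.418571
W = 12.7 * 1.4 / 0.4 * 8.314 * 327.15 / 28 * 0.418571 = 1807

1807 kW


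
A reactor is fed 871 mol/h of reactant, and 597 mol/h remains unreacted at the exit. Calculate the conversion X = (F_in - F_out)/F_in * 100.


X = (F_in - F_out) / F_in * 100
Moles reacted = 871 - 597 = 274
X = 274 / 871 * 100
= 0.3146 * 100
= 31.46 %

31.46 %


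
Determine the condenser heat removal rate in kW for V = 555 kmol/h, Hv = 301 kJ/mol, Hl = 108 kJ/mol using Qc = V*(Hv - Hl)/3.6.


Qc = 555 * (301 - 108) / 3.6 = 555 * 193 / 3.6 = 29750

29750 kW


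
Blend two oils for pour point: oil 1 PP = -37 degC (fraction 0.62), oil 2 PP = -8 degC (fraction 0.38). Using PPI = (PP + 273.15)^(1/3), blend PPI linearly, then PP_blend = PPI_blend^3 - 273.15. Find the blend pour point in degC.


PPI_1 = (-37 + 273.15)^(1/3) = 6.181056
PPI_2 = (-8 + 273.15)^(1/3) = 6.42437
PPI_blend = 0.62 * 6.181056 + 0.38 * 6.42437 = 6.273515
PP_blend = 6.273515^3 - 273.15 = 246.9067 - 273.15 = -26.24

-26.24 degC


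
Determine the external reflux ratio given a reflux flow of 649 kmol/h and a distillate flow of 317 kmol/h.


Reflux ratio definition: R = L / D (liquid returned / distillate withdrawn)
L = 649 kmol/h, D = 317 kmol/h
R = 649 / 317 = 2.047

2.047


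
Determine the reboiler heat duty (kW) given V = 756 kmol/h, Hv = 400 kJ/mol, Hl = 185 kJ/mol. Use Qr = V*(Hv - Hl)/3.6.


Qr = 756 * (400 - 185) / 3.6 = 756 * 215 / 3.6 = 45150

45150 kW


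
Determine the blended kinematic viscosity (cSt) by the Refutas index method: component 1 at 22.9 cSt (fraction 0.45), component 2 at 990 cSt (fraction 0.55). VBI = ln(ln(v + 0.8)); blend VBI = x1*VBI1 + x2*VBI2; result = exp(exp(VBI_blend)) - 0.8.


Refutas method: VBN_i = 14.534*ln(ln(visc_i + 0.8)) + 10.975, blended linearly by mass fraction; since VBN is linear in VBI_i = ln(ln(visc_i + 0.8)) and the fractions sum to 1, blend VBI directly: visc = exp(exp(VBI_blend)) - 0.8
VBI_1 = ln(ln(22.9 + 0.8)) = 1.1523
VBI_2 = ln(ln(990 + 0.8)) = 1.93131
VBI_blend = 0.45 * 1.1523 + 0.55 * 1.93131 = 1.58076
visc_blend = exp(exp(1.58076)) - 0.8 = 128.0

128.0 cSt


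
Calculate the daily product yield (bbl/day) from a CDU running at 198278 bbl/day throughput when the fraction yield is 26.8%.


Crude throughput = 198278 bbl/day
Fraction yield = 26.8%
yield = throughput * fraction / 100
yield = 198278 * 26.8 / 100 = 53138.504

53138.504 bbl/day


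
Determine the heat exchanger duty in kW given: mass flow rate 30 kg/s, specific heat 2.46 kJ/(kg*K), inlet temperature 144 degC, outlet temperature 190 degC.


Q = m_dot * cp * delta_T
delta_T = 190 - 144 = 46 K
Q = 30 * 2.46 * 46
= 73.8 * 46
= 3394.8 kW

3394.8 kW


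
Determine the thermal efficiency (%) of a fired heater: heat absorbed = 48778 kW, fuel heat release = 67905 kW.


Furnace efficiency = Q_absorbed / Q_fuel * 100
= 48778 / 67905 * 100 = 71.83

71.83 %


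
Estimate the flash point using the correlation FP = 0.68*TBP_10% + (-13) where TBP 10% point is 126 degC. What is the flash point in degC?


FP = 0.68 * 126 + (-13) = 72.68

72.68 degC


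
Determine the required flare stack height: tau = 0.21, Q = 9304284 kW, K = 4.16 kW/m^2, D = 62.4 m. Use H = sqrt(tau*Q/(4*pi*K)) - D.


tau*Q/(4*pi*K) = 0.21 * 9304284 / (4 * pi * 4.16) = 37376.5
sqrt(37376.5) = 193.33
H = 193.33 - 62.4 = 130.9

130.9 m


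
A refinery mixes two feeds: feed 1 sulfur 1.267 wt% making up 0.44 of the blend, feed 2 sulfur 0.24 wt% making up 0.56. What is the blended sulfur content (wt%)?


Linear sulfur blending: S_blend = x1*S1 + x2*S2
Contribution 1: 0.44 * 1.267 = 0.55748 wt%
Contribution 2: 0.56 * 0.24 = 0.1344 wt%
S_blend = 0.55748 + 0.1344 = 0.69188

0.69188 wt%


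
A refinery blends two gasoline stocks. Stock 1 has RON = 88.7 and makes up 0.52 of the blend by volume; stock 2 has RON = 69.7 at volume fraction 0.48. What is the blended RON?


Linear blending: RON_blend = sum(vi * RONi)
Contribution 1: 0.52 * 88.7 = 46.124
Contribution 2: 0.48 * 69.7 = 33.456
RON_blend = 46.124 + 33.456 = 79.58

79.58


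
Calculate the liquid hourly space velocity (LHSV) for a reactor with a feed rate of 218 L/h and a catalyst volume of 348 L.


LHSV = volumetric feed rate / catalyst volume
= 218 L/h / 348 L
= 0.6264 h^-1

0.6264 h^-1


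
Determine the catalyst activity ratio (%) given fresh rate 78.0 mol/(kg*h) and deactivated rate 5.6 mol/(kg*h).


Activity (%) = (rate_used / rate_fresh) * 100
rate_used = 5.6, rate_fresh = 78.0
= (5.6 / 78.0) * 100
= 0.07179 * 100 = 7.179

7.179 %


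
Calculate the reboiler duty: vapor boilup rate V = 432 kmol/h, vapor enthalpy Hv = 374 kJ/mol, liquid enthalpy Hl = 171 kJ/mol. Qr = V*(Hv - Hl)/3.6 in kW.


Qr = 432 * (374 - 171) / 3.6 = 432 * 203 / 3.6 = 24360

24360 kW


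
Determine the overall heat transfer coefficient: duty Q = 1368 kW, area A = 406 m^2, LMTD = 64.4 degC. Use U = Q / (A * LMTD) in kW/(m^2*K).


From Q = U*A*LMTD, U = Q / (A * LMTD)
U = 1368 / (406 * 64.4) = 1368 / 26146.4 = 0.05232

0.05232 kW/(m^2*K)


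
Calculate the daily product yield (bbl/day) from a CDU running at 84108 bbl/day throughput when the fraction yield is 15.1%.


Crude throughput = 84108 bbl/day
Fraction yield = 15.1%
yield = throughput * fraction / 100
yield = 84108 * 15.1 / 100 = 12700.308

12700.308 bbl/day


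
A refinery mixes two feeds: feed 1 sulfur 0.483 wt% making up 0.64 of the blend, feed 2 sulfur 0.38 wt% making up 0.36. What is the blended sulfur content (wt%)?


Linear sulfur blending: S_blend = x1*S1 + x2*S2
Contribution 1: 0.64 * 0.483 = 0.30912 wt%
Contribution 2: 0.36 * 0.38 = 0.1368 wt%
S_blend = 0.30912 + 0.1368 = 0.44592

0.44592 wt%


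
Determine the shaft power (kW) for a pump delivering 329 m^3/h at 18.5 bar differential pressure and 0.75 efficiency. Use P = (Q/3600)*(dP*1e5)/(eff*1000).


Q = 329 / 3600 = 0.0913889 m^3/s
P = 0.0913889 * (18.5 * 1e5) / 0.75 / 1000 = 225.4

225.4 kW


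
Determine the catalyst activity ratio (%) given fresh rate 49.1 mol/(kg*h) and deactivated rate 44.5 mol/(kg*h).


Activity (%) = (rate_used / rate_fresh) * 100
rate_used = 44.5, rate_fresh = 49.1
= (44.5 / 49.1) * 100
= 0.9063 * 100 = 90.63

90.63 %


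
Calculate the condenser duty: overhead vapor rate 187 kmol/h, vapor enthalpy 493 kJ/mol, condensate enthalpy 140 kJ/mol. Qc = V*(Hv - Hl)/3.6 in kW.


Qc = 187 * (493 - 140) / 3.6 = 187 * 353 / 3.6 = 18340

18340 kW


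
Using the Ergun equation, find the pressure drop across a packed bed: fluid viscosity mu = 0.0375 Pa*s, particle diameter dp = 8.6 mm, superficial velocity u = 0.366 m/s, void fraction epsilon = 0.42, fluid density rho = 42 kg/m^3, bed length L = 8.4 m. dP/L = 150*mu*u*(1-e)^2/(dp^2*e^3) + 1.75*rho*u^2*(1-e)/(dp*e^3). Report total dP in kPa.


dp = 8.6 mm = 0.0086 m
Viscous term = 150*0.0375*0.366*(1-0.42)^2 / (0.0086^2*0.42^3) = 126391
Inertial term = 1.75*42*0.366^2*(1-0.42) / (0.0086*0.42^3) = 8962.54
dP/L = 126391 + 8962.54 = 135354 Pa/m
dP = 135354 * 8.4 / 1000 = 1137 kPa

1137 kPa


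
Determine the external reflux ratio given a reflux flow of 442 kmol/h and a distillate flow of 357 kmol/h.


Reflux ratio definition: R = L / D (liquid returned / distillate withdrawn)
L = 442 kmol/h, D = 357 kmol/h
R = 442 / 357 = 1.238

1.238


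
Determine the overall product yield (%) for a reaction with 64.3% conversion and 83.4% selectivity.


Overall yield = conversion (%) * selectivity (%) / 100
Conversion = 64.3%, Selectivity = 83.4%
Y = 64.3 * 83.4 / 100
= 53.6262 %

53.6262 %


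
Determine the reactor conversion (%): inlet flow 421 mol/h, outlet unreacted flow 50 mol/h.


X = (F_in - F_out) / F_in * 100
Moles reacted = 421 - 50 = 371
X = 371 / 421 * 100
= 0.8812 * 100
= 88.12 %

88.12 %


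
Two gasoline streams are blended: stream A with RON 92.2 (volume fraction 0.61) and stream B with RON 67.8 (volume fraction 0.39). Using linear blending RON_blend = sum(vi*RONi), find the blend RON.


Linear blending: RON_blend = sum(vi * RONi)
Contribution 1: 0.61 * 92.2 = 56.242
Contribution 2: 0.39 * 67.8 = 26.442
RON_blend = 56.242 + 26.442 = 82.684

82.684


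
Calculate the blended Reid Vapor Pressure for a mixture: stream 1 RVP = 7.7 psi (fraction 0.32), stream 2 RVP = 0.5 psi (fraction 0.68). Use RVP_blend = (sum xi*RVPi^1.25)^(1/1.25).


Chevron index: RVP_blend = (sum xi*RVPi^1.25)^(1/1.25)
RVP^1.25 terms: 0.32 * 7.7^1.25 + 0.68 * 0.5^1.25 = 4.39043
RVP_blend = 4.39043^(1/1.25) = 3.266

3.266 psi


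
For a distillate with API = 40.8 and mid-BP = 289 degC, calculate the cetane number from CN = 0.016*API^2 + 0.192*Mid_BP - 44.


CN = 0.016 * 40.8^2 + 0.192 * 289 - 44
CN = 26.63424 + 55.488 - 44 = 38.12224

38.12224


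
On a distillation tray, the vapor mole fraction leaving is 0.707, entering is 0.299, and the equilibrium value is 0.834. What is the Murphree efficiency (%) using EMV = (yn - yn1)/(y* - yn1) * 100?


Murphree vapor efficiency: EMV = (y_n - y_(n-1)) / (y*_n - y_(n-1)) * 100
EMV = (0.707 - 0.299) / (0.834 - 0.299) * 100 = 0.408 / 0.535 * 100 = 76.26

76.26 %


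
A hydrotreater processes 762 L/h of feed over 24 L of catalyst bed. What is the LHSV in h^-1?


LHSV = volumetric feed rate / catalyst volume
= 762 L/h / 24 L
= 31.75 h^-1

31.75 h^-1


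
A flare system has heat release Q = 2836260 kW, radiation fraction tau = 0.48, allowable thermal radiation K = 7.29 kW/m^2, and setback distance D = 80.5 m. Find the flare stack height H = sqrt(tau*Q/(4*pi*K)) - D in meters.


tau*Q/(4*pi*K) = 0.48 * 2836260 / (4 * pi * 7.29) = 14861.1
sqrt(14861.1) = 121.906
H = 121.906 - 80.5 = 41.41

41.41 m


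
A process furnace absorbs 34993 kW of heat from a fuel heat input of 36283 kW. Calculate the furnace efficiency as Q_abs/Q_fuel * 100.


Furnace efficiency = Q_absorbed / Q_fuel * 100
= 34993 / 36283 * 100 = 96.44

96.44 %


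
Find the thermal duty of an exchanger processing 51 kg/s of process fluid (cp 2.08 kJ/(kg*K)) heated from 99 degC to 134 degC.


Q = m_dot * cp * delta_T
delta_T = 134 - 99 = 35 K
Q = 51 * 2.08 * 35
= 106.08 * 35
= 3712.8 kW

3712.8 kW


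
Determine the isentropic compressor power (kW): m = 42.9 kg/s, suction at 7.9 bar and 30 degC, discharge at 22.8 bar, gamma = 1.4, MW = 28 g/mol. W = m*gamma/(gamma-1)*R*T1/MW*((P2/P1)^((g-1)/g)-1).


Isentropic work: W = m*(gamma/(gamma-1))*(R*T1/MW)*((P2/P1)^((gamma-1)/gamma) - 1)
T1 = 30 + 273.15 = 303.15 K
Pressure ratio = 22.8 / 7.9 = 2.88608
Exponent = (1.4 - 1)/1.4 = 0.285714
(P2/P1)^exp - 1 = 2.88608^0.285714 - 1 = 0.353682
W = 42.9 * 1.4 / 0.4 * 8.314 * 303.15 / 28 * 0.353682 = 4780

4780 kW


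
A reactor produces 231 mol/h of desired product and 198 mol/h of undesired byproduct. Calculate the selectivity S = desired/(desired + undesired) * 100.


Selectivity = desired / (desired + undesired) * 100
Total products = 231 + 198 = 429 mol/h
S = 231 / 429 * 100
= 0.5385 * 100
= 53.85 %

53.85 %


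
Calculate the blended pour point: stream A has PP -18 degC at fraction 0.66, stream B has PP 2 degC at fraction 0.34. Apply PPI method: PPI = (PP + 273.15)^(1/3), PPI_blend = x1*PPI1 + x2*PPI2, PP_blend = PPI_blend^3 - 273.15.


PPI_1 = (-18 + 273.15)^(1/3) = 6.342569
PPI_2 = (2 + 273.15)^(1/3) = 6.504139
PPI_blend = 0.66 * 6.342569 + 0.34 * 6.504139 = 6.397503
PP_blend = 6.397503^3 - 273.15 = 261.8373 - 273.15 = -11.31

-11.31 degC


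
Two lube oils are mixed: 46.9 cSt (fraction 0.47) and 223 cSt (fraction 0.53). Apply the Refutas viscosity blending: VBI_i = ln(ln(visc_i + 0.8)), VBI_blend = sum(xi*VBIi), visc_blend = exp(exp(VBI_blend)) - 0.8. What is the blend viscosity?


Refutas method: VBN_i = 14.534*ln(ln(visc_i + 0.8)) + 10.975, blended linearly by mass fraction; since VBN is linear in VBI_i = ln(ln(visc_i + 0.8)) and the fractions sum to 1, blend VBI directly: visc = exp(exp(VBI_blend)) - 0.8
VBI_1 = ln(ln(46.9 + 0.8)) = 1.35194
VBI_2 = ln(ln(223 + 0.8)) = 1.68839
VBI_blend = 0.47 * 1.35194 + 0.53 * 1.68839 = 1.53026
visc_blend = exp(exp(1.53026)) - 0.8 = 100.6

100.6 cSt


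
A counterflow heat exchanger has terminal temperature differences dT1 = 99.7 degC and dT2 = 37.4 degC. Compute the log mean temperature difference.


LMTD = (dT1 - dT2) / ln(dT1/dT2)
= (99.7 - 37.4) / ln(99.7 / 37.4) = 62.3 / 0.980495 = 63.54

63.54 degC


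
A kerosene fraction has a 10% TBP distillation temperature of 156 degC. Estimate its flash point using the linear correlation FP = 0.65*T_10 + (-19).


FP = 0.65 * 156 + (-19) = 82.4

82.4 degC


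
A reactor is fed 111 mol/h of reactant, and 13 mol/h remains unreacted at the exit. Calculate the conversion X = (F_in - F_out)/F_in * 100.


X = (F_in - F_out) / F_in * 100
Moles reacted = 111 - 13 = 98
X = 98 / 111 * 100
= 0.8829 * 100
= 88.29 %

88.29 %


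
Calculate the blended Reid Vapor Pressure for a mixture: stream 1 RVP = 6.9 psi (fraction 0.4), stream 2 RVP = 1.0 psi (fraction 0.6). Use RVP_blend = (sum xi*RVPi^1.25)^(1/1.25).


Chevron index: RVP_blend = (sum xi*RVPi^1.25)^(1/1.25)
RVP^1.25 terms: 0.4 * 6.9^1.25 + 0.6 * 1.0^1.25 = 5.07323
RVP_blend = 5.07323^(1/1.25) = 3.666

3.666 psi


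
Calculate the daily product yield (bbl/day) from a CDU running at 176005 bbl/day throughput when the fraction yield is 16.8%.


Crude throughput = 176005 bbl/day
Fraction yield = 16.8%
yield = throughput * fraction / 100
yield = 176005 * 16.8 / 100 = 29568.84

29568.84 bbl/day


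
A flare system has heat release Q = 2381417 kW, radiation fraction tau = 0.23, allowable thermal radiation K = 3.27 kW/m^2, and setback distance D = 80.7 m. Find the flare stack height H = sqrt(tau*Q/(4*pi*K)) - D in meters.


tau*Q/(4*pi*K) = 0.23 * 2381417 / (4 * pi * 3.27) = 13329.2
sqrt(13329.2) = 115.452
H = 115.452 - 80.7 = 34.75

34.75 m


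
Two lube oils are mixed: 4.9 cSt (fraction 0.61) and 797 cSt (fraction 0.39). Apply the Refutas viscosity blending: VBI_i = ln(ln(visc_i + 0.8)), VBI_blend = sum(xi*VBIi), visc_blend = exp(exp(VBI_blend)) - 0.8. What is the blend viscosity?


Refutas method: VBN_i = 14.534*ln(ln(visc_i + 0.8)) + 10.975, blended linearly by mass fraction; since VBN is linear in VBI_i = ln(ln(visc_i + 0.8)) and the fractions sum to 1, blend VBI directly: visc = exp(exp(VBI_blend)) - 0.8
VBI_1 = ln(ln(4.9 + 0.8)) = 0.554153
VBI_2 = ln(ln(797 + 0.8)) = 1.8994
VBI_blend = 0.61 * 0.554153 + 0.39 * 1.8994 = 1.0788
visc_blend = exp(exp(1.0788)) - 0.8 = 18.14

18.14 cSt
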